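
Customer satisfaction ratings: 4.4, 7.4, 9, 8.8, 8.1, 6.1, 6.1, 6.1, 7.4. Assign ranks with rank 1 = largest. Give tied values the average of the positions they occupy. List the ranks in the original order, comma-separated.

Sorted (descending): 9, 8.8, 8.1, 7.4, 7.4, 6.1, 6.1, 6.1, 4.4
The 2 values of 7.4 occupy positions 4–5 → average rank (4+5)/2 = 4.5.
The 3 values of 6.1 occupy positions 6–8 → average rank 7.

9, 4.5, 1, 2, 3, 7, 7, 7, 4.5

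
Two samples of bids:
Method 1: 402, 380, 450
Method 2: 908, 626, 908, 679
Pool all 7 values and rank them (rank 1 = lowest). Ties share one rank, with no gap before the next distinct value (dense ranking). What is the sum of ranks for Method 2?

Sorted (ascending): 380, 402, 450, 626, 679, 908, 908
The 2 values of 908 share dense rank 6.
Remaining distinct values take the next consecutive integers.
Method 2 values → pooled ranks: 908→6, 626→4, 908→6, 679→5
Rank sum = 6 + 4 + 6 + 5 = 21

21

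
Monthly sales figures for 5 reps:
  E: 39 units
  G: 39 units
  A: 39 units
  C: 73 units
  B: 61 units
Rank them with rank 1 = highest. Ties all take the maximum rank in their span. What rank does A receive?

Sorted (descending): 73, 61, 39, 39, 39
The 3 values of 39 occupy positions 3–5 → each gets rank 5.
A has value 39 units → rank 5.

5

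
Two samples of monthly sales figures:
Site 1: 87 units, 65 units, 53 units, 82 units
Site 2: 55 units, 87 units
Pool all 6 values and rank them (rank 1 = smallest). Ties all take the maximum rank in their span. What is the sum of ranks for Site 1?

Sorted (ascending): 53, 55, 65, 82, 87, 87
The 2 values of 87 occupy positions 5–6 → each gets rank 6.
Site 1 values → pooled ranks: 87→6, 65→3, 53→1, 82→4
Rank sum = 6 + 3 + 1 + 4 = 14

14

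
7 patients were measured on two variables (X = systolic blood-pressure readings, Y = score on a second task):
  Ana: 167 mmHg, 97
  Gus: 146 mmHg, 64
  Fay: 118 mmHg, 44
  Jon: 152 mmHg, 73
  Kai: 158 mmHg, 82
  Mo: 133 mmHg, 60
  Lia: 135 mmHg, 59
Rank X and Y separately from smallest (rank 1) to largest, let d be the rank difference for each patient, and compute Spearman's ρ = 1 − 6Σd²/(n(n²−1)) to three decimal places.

0.964

Ranks of variable 1: 7, 4, 1, 5, 6, 2, 3
Ranks of variable 2: 7, 4, 1, 5, 6, 3, 2
d = r₁ − r₂: 0, 0, 0, 0, 0, -1, 1
d²: 0, 0, 0, 0, 0, 1, 1; Σd² = 2
ρ = 1 − 6·2/(7·48) = 1 − 12/336 = 0.964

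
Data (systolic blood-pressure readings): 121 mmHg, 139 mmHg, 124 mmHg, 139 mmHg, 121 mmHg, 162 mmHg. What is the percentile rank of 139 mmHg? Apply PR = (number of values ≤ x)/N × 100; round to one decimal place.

83.3

N = 6.
Strictly below 139: 3. Equal to 139: 2.
PR = 5/6 × 100 = 83.3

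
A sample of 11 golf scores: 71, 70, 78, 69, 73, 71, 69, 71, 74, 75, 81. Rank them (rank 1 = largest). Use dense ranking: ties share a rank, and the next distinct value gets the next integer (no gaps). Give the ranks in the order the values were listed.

6, 7, 2, 8, 5, 6, 8, 6, 4, 3, 1

Sorted (descending): 81, 78, 75, 74, 73, 71, 71, 71, 70, 69, 69
The 3 values of 71 share dense rank 6.
The 2 values of 69 share dense rank 8.
Remaining distinct values take the next consecutive integers.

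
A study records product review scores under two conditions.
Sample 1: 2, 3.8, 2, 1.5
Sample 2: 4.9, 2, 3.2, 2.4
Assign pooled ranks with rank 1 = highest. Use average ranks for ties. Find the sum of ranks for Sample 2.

Sorted (descending): 4.9, 3.8, 3.2, 2.4, 2, 2, 2, 1.5
The 3 values of 2 occupy positions 5–7 → average rank 6.
Sample 2 values → pooled ranks: 4.9→1, 2→6, 3.2→3, 2.4→4
Rank sum = 1 + 6 + 3 + 4 = 14

14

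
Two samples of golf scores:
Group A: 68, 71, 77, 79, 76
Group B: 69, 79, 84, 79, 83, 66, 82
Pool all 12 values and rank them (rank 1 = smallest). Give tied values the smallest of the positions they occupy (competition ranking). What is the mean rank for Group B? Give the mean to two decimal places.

Sorted (ascending): 66, 68, 69, 71, 76, 77, 79, 79, 79, 82, 83, 84
The 3 values of 79 occupy positions 7–9 → each gets rank 7.
Group B values → pooled ranks: 69→3, 79→7, 84→12, 79→7, 83→11, 66→1, 82→10
Mean rank = (3 + 7 + 12 + 7 + 11 + 1 + 10) / 7 = 7.29

7.29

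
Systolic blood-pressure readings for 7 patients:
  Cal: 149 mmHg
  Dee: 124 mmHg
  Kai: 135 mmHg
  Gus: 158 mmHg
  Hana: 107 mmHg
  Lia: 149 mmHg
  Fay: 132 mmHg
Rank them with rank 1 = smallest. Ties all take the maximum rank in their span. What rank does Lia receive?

Sorted (ascending): 107, 124, 132, 135, 149, 149, 158
The 2 values of 149 occupy positions 5–6 → each gets rank 6.
Lia has value 149 mmHg → rank 6.

6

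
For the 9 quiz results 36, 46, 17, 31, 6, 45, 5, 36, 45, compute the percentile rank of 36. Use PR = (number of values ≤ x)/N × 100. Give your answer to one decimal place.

N = 9.
Strictly below 36: 4. Equal to 36: 2.
PR = 6/9 × 100 = 66.7

66.7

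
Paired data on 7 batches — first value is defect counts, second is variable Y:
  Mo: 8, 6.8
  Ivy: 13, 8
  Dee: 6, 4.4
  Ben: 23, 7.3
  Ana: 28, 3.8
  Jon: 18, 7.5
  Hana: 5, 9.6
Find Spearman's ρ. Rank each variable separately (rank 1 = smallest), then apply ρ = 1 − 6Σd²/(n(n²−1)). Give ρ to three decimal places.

Ranks of variable 1: 3, 4, 2, 6, 7, 5, 1
Ranks of variable 2: 3, 6, 2, 4, 1, 5, 7
d = r₁ − r₂: 0, -2, 0, 2, 6, 0, -6
d²: 0, 4, 0, 4, 36, 0, 36; Σd² = 80
ρ = 1 − 6·80/(7·48) = 1 − 480/336 = -0.429

-0.429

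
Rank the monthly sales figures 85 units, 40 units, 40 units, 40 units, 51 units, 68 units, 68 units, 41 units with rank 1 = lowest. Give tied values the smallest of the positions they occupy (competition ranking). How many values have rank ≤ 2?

3

Sorted (ascending): 40, 40, 40, 41, 51, 68, 68, 85
The 3 values of 40 occupy positions 1–3 → each gets rank 1.
The 2 values of 68 occupy positions 6–7 → each gets rank 6.
Ranks ≤ 2: {1, 1, 1} → 3 values.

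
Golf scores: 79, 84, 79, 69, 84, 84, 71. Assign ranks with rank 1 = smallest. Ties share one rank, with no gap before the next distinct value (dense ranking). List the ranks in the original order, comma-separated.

Sorted (ascending): 69, 71, 79, 79, 84, 84, 84
The 2 values of 79 share dense rank 3.
The 3 values of 84 share dense rank 4.
Remaining distinct values take the next consecutive integers.

3, 4, 3, 1, 4, 4, 2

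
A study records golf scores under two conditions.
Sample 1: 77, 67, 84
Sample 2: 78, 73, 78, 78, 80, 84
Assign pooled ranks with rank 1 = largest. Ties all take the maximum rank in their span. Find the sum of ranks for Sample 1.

Sorted (descending): 84, 84, 80, 78, 78, 78, 77, 73, 67
The 2 values of 84 occupy positions 1–2 → each gets rank 2.
The 3 values of 78 occupy positions 4–6 → each gets rank 6.
Sample 1 values → pooled ranks: 77→7, 67→9, 84→2
Rank sum = 7 + 9 + 2 = 18

18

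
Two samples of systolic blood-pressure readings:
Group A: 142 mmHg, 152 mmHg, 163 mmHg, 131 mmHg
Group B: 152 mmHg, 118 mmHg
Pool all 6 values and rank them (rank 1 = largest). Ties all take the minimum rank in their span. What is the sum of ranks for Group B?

Sorted (descending): 163, 152, 152, 142, 131, 118
The 2 values of 152 occupy positions 2–3 → each gets rank 2.
Group B values → pooled ranks: 152→2, 118→6
Rank sum = 2 + 6 = 8

8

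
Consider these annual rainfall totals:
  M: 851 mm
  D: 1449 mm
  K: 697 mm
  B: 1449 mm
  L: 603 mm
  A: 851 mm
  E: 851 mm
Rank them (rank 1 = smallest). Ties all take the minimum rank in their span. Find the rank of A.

Sorted (ascending): 603, 697, 851, 851, 851, 1449, 1449
The 3 values of 851 occupy positions 3–5 → each gets rank 3.
The 2 values of 1449 occupy positions 6–7 → each gets rank 6.
A has value 851 mm → rank 3.

3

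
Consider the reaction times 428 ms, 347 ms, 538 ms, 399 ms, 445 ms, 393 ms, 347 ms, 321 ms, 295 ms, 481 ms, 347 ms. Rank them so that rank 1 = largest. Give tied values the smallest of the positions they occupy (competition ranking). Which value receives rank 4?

Sorted (descending): 538, 481, 445, 428, 399, 393, 347, 347, 347, 321, 295
The 3 values of 347 occupy positions 7–9 → each gets rank 7.
Rank 4 → value 428.

428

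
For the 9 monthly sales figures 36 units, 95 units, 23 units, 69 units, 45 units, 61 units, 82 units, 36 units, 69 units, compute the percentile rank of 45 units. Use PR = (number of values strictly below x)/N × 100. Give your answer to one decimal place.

33.3

N = 9.
Strictly below 45: 3. Equal to 45: 1.
PR = 3/9 × 100 = 33.3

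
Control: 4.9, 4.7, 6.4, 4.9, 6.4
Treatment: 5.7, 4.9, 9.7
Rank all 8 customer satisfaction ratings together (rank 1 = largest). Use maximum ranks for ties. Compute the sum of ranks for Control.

Sorted (descending): 9.7, 6.4, 6.4, 5.7, 4.9, 4.9, 4.9, 4.7
The 2 values of 6.4 occupy positions 2–3 → each gets rank 3.
The 3 values of 4.9 occupy positions 5–7 → each gets rank 7.
Control values → pooled ranks: 4.9→7, 4.7→8, 6.4→3, 4.9→7, 6.4→3
Rank sum = 7 + 8 + 3 + 7 + 3 = 28

28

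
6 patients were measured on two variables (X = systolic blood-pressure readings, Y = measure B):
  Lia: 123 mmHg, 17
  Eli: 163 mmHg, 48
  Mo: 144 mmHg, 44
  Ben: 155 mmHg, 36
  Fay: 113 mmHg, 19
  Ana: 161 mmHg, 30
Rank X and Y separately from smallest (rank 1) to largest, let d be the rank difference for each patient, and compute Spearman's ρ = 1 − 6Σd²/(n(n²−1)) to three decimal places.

Ranks of variable 1: 2, 6, 3, 4, 1, 5
Ranks of variable 2: 1, 6, 5, 4, 2, 3
d = r₁ − r₂: 1, 0, -2, 0, -1, 2
d²: 1, 0, 4, 0, 1, 4; Σd² = 10
ρ = 1 − 6·10/(6·35) = 1 − 60/210 = 0.714

0.714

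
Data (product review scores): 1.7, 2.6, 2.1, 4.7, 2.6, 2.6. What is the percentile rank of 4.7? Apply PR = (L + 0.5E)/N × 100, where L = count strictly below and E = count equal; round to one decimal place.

N = 6.
Strictly below 4.7: 5. Equal to 4.7: 1.
PR = (5 + 0.5·1)/6 × 100 = 91.7

91.7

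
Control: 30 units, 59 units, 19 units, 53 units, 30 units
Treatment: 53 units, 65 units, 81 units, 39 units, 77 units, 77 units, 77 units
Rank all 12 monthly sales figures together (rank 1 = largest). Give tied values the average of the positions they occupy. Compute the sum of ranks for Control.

46.5

Sorted (descending): 81, 77, 77, 77, 65, 59, 53, 53, 39, 30, 30, 19
The 3 values of 77 occupy positions 2–4 → average rank 3.
The 2 values of 53 occupy positions 7–8 → average rank (7+8)/2 = 7.5.
The 2 values of 30 occupy positions 10–11 → average rank (10+11)/2 = 10.5.
Control values → pooled ranks: 30→10.5, 59→6, 19→12, 53→7.5, 30→10.5
Rank sum = 10.5 + 6 + 12 + 7.5 + 10.5 = 46.5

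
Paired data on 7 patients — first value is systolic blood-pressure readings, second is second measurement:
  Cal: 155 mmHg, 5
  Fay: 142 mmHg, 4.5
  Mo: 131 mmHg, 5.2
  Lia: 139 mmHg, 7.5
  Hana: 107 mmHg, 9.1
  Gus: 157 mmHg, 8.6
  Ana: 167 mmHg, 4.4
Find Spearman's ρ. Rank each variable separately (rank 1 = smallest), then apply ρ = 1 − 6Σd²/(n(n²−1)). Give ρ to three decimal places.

Ranks of variable 1: 5, 4, 2, 3, 1, 6, 7
Ranks of variable 2: 3, 2, 4, 5, 7, 6, 1
d = r₁ − r₂: 2, 2, -2, -2, -6, 0, 6
d²: 4, 4, 4, 4, 36, 0, 36; Σd² = 88
ρ = 1 − 6·88/(7·48) = 1 − 528/336 = -0.571

-0.571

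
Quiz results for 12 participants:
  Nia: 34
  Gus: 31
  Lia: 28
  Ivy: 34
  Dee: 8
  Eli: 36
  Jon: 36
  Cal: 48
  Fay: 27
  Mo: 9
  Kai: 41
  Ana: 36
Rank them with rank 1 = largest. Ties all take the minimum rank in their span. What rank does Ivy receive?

Sorted (descending): 48, 41, 36, 36, 36, 34, 34, 31, 28, 27, 9, 8
The 3 values of 36 occupy positions 3–5 → each gets rank 3.
The 2 values of 34 occupy positions 6–7 → each gets rank 6.
Ivy has value 34 → rank 6.

6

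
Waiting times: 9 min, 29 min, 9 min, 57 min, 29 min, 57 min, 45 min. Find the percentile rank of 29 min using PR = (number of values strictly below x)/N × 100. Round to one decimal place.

28.6

N = 7.
Strictly below 29: 2. Equal to 29: 2.
PR = 2/7 × 100 = 28.6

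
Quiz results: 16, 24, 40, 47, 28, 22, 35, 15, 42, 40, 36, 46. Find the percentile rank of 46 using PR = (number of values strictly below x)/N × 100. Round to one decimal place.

83.3

N = 12.
Strictly below 46: 10. Equal to 46: 1.
PR = 10/12 × 100 = 83.3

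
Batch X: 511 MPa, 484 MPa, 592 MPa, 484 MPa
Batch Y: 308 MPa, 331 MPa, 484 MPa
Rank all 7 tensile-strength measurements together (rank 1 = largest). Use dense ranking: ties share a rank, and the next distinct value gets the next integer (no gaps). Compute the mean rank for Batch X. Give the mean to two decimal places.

2.25

Sorted (descending): 592, 511, 484, 484, 484, 331, 308
The 3 values of 484 share dense rank 3.
Remaining distinct values take the next consecutive integers.
Batch X values → pooled ranks: 511→2, 484→3, 592→1, 484→3
Mean rank = (2 + 3 + 1 + 3) / 4 = 2.25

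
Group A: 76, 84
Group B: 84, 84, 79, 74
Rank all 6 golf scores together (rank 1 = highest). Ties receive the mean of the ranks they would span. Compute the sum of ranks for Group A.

Sorted (descending): 84, 84, 84, 79, 76, 74
The 3 values of 84 occupy positions 1–3 → average rank 2.
Group A values → pooled ranks: 76→5, 84→2
Rank sum = 5 + 2 = 7

7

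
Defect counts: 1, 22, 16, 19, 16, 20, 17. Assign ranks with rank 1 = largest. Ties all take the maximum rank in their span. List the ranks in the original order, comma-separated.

Sorted (descending): 22, 20, 19, 17, 16, 16, 1
The 2 values of 16 occupy positions 5–6 → each gets rank 6.

7, 1, 6, 3, 6, 2, 4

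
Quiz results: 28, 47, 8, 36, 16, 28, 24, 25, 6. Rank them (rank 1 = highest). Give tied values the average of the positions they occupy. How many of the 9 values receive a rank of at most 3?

2

Sorted (descending): 47, 36, 28, 28, 25, 24, 16, 8, 6
The 2 values of 28 occupy positions 3–4 → average rank (3+4)/2 = 3.5.
Ranks ≤ 3: {1, 2} → 2 values.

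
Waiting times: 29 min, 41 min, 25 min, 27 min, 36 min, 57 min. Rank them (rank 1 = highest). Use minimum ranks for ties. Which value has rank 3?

36

Sorted (descending): 57, 41, 36, 29, 27, 25
No ties — each value takes its position as its rank.
Rank 3 → value 36.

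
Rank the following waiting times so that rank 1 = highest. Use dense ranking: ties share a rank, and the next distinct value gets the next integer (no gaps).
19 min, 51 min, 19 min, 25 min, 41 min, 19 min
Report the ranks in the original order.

Sorted (descending): 51, 41, 25, 19, 19, 19
The 3 values of 19 share dense rank 4.
Remaining distinct values take the next consecutive integers.

4, 1, 4, 3, 2, 4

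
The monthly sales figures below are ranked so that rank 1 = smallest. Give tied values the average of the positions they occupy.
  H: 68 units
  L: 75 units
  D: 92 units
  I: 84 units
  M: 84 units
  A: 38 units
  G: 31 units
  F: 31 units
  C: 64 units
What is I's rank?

Sorted (ascending): 31, 31, 38, 64, 68, 75, 84, 84, 92
The 2 values of 31 occupy positions 1–2 → average rank (1+2)/2 = 1.5.
The 2 values of 84 occupy positions 7–8 → average rank (7+8)/2 = 7.5.
I has value 84 units → rank 7.5.

7.5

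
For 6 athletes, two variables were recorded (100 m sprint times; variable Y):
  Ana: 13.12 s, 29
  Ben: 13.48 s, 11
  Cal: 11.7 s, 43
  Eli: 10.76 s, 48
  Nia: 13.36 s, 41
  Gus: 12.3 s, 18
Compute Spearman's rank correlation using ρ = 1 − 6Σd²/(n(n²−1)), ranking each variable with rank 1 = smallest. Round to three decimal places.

Ranks of variable 1: 4, 6, 2, 1, 5, 3
Ranks of variable 2: 3, 1, 5, 6, 4, 2
d = r₁ − r₂: 1, 5, -3, -5, 1, 1
d²: 1, 25, 9, 25, 1, 1; Σd² = 62
ρ = 1 − 6·62/(6·35) = 1 − 372/210 = -0.771

-0.771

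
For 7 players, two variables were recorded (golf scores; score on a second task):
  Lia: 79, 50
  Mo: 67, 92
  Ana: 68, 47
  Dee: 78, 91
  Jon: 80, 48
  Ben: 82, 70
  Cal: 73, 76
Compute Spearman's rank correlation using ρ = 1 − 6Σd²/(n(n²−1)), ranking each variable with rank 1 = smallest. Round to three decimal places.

Ranks of variable 1: 5, 1, 2, 4, 6, 7, 3
Ranks of variable 2: 3, 7, 1, 6, 2, 4, 5
d = r₁ − r₂: 2, -6, 1, -2, 4, 3, -2
d²: 4, 36, 1, 4, 16, 9, 4; Σd² = 74
ρ = 1 − 6·74/(7·48) = 1 − 444/336 = -0.321

-0.321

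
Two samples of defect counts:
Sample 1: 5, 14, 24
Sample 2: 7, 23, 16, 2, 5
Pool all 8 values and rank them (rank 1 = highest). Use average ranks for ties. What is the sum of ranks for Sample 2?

Sorted (descending): 24, 23, 16, 14, 7, 5, 5, 2
The 2 values of 5 occupy positions 6–7 → average rank (6+7)/2 = 6.5.
Sample 2 values → pooled ranks: 7→5, 23→2, 16→3, 2→8, 5→6.5
Rank sum = 5 + 2 + 3 + 8 + 6.5 = 24.5

24.5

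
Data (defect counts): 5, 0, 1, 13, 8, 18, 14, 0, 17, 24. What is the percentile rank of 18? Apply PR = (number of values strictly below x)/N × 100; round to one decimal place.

80.0

N = 10.
Strictly below 18: 8. Equal to 18: 1.
PR = 8/10 × 100 = 80.0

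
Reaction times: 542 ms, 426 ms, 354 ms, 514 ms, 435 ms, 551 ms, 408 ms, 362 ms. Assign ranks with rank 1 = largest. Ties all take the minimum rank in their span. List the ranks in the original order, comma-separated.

Sorted (descending): 551, 542, 514, 435, 426, 408, 362, 354
No ties — each value takes its position as its rank.

2, 5, 8, 3, 4, 1, 6, 7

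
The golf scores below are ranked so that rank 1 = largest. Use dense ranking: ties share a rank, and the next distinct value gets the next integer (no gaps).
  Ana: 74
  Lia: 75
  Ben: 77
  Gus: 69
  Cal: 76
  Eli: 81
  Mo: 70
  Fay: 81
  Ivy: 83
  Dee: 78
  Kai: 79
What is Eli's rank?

Sorted (descending): 83, 81, 81, 79, 78, 77, 76, 75, 74, 70, 69
The 2 values of 81 share dense rank 2.
Remaining distinct values take the next consecutive integers.
Eli has value 81 → rank 2.

2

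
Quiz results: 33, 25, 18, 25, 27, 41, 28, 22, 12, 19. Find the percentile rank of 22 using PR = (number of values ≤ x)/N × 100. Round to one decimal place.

N = 10.
Strictly below 22: 3. Equal to 22: 1.
PR = 4/10 × 100 = 40.0

40.0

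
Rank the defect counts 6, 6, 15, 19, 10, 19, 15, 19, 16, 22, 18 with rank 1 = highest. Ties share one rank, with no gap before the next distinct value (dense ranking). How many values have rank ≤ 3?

Sorted (descending): 22, 19, 19, 19, 18, 16, 15, 15, 10, 6, 6
The 3 values of 19 share dense rank 2.
The 2 values of 15 share dense rank 5.
The 2 values of 6 share dense rank 7.
Remaining distinct values take the next consecutive integers.
Ranks ≤ 3: {1, 2, 2, 2, 3} → 5 values.

5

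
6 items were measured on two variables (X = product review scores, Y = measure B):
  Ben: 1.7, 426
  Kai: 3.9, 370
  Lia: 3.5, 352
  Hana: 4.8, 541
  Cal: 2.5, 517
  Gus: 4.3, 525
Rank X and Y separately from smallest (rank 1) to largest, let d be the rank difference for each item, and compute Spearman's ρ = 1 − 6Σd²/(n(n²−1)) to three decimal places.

0.543

Ranks of variable 1: 1, 4, 3, 6, 2, 5
Ranks of variable 2: 3, 2, 1, 6, 4, 5
d = r₁ − r₂: -2, 2, 2, 0, -2, 0
d²: 4, 4, 4, 0, 4, 0; Σd² = 16
ρ = 1 − 6·16/(6·35) = 1 − 96/210 = 0.543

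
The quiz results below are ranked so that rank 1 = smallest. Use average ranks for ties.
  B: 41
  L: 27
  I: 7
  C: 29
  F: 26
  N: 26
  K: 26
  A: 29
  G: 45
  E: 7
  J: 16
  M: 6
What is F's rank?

6

Sorted (ascending): 6, 7, 7, 16, 26, 26, 26, 27, 29, 29, 41, 45
The 2 values of 7 occupy positions 2–3 → average rank (2+3)/2 = 2.5.
The 3 values of 26 occupy positions 5–7 → average rank 6.
The 2 values of 29 occupy positions 9–10 → average rank (9+10)/2 = 9.5.
F has value 26 → rank 6.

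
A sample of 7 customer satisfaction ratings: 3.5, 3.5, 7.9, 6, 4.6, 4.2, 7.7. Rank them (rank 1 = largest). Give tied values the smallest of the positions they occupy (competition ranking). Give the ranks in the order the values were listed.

Sorted (descending): 7.9, 7.7, 6, 4.6, 4.2, 3.5, 3.5
The 2 values of 3.5 occupy positions 6–7 → each gets rank 6.

6, 6, 1, 3, 4, 5, 2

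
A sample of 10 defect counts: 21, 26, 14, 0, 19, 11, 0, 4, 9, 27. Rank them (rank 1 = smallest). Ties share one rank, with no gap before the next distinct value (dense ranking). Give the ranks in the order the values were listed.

Sorted (ascending): 0, 0, 4, 9, 11, 14, 19, 21, 26, 27
The 2 values of 0 share dense rank 1.
Remaining distinct values take the next consecutive integers.

7, 8, 5, 1, 6, 4, 1, 2, 3, 9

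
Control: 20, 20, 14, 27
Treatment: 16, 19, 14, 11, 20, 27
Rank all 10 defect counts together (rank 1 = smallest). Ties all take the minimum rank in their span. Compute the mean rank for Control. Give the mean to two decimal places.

5.75

Sorted (ascending): 11, 14, 14, 16, 19, 20, 20, 20, 27, 27
The 2 values of 14 occupy positions 2–3 → each gets rank 2.
The 3 values of 20 occupy positions 6–8 → each gets rank 6.
The 2 values of 27 occupy positions 9–10 → each gets rank 9.
Control values → pooled ranks: 20→6, 20→6, 14→2, 27→9
Mean rank = (6 + 6 + 2 + 9) / 4 = 5.75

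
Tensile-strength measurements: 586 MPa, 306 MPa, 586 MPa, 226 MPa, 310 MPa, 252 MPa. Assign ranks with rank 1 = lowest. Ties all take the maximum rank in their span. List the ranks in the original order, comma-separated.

Sorted (ascending): 226, 252, 306, 310, 586, 586
The 2 values of 586 occupy positions 5–6 → each gets rank 6.

6, 3, 6, 1, 4, 2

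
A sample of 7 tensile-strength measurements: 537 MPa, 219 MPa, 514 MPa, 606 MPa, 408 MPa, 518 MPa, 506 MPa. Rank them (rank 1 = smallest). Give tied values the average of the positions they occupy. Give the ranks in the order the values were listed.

6, 1, 4, 7, 2, 5, 3

Sorted (ascending): 219, 408, 506, 514, 518, 537, 606
No ties — each value takes its position as its rank.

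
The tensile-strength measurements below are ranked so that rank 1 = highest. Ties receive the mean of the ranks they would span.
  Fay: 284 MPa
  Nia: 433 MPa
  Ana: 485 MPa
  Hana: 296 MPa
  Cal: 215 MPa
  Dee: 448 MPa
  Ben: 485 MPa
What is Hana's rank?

5

Sorted (descending): 485, 485, 448, 433, 296, 284, 215
The 2 values of 485 occupy positions 1–2 → average rank (1+2)/2 = 1.5.
Hana has value 296 MPa → rank 5.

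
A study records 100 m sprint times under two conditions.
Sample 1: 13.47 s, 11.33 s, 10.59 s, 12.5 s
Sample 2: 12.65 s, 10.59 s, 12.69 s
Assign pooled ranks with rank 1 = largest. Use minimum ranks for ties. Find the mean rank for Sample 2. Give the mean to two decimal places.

3.67

Sorted (descending): 13.47, 12.69, 12.65, 12.5, 11.33, 10.59, 10.59
The 2 values of 10.59 occupy positions 6–7 → each gets rank 6.
Sample 2 values → pooled ranks: 12.65→3, 10.59→6, 12.69→2
Mean rank = (3 + 6 + 2) / 3 = 3.67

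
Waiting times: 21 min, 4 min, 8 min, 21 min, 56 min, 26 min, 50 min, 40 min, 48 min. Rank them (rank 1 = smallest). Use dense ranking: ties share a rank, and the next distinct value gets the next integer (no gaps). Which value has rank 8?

56

Sorted (ascending): 4, 8, 21, 21, 26, 40, 48, 50, 56
The 2 values of 21 share dense rank 3.
Remaining distinct values take the next consecutive integers.
Rank 8 → value 56.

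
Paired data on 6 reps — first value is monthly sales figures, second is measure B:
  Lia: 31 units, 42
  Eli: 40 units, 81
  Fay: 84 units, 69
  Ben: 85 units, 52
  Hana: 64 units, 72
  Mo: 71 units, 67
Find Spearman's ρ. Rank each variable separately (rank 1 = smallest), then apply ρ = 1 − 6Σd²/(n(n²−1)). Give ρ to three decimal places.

-0.086

Ranks of variable 1: 1, 2, 5, 6, 3, 4
Ranks of variable 2: 1, 6, 4, 2, 5, 3
d = r₁ − r₂: 0, -4, 1, 4, -2, 1
d²: 0, 16, 1, 16, 4, 1; Σd² = 38
ρ = 1 − 6·38/(6·35) = 1 − 228/210 = -0.086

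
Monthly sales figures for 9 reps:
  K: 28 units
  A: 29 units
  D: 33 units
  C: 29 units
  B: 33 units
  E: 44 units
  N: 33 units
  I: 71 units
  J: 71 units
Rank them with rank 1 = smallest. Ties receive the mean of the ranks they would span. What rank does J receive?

8.5

Sorted (ascending): 28, 29, 29, 33, 33, 33, 44, 71, 71
The 2 values of 29 occupy positions 2–3 → average rank (2+3)/2 = 2.5.
The 3 values of 33 occupy positions 4–6 → average rank 5.
The 2 values of 71 occupy positions 8–9 → average rank (8+9)/2 = 8.5.
J has value 71 units → rank 8.5.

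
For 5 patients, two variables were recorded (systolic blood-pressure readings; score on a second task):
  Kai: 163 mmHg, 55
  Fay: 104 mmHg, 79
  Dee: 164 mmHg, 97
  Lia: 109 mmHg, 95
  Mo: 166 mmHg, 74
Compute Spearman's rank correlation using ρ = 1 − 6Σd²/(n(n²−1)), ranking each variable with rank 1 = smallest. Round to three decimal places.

Ranks of variable 1: 3, 1, 4, 2, 5
Ranks of variable 2: 1, 3, 5, 4, 2
d = r₁ − r₂: 2, -2, -1, -2, 3
d²: 4, 4, 1, 4, 9; Σd² = 22
ρ = 1 − 6·22/(5·24) = 1 − 132/120 = -0.100

-0.100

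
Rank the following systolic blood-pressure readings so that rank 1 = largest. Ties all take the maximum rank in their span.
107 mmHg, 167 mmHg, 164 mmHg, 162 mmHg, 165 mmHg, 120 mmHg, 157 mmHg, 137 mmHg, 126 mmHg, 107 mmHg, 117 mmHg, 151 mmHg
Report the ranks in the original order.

12, 1, 3, 4, 2, 9, 5, 7, 8, 12, 10, 6

Sorted (descending): 167, 165, 164, 162, 157, 151, 137, 126, 120, 117, 107, 107
The 2 values of 107 occupy positions 11–12 → each gets rank 12.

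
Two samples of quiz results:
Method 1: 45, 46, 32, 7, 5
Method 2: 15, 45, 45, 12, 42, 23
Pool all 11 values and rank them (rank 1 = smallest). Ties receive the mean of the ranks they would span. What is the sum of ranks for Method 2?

37

Sorted (ascending): 5, 7, 12, 15, 23, 32, 42, 45, 45, 45, 46
The 3 values of 45 occupy positions 8–10 → average rank 9.
Method 2 values → pooled ranks: 15→4, 45→9, 45→9, 12→3, 42→7, 23→5
Rank sum = 4 + 9 + 9 + 3 + 7 + 5 = 37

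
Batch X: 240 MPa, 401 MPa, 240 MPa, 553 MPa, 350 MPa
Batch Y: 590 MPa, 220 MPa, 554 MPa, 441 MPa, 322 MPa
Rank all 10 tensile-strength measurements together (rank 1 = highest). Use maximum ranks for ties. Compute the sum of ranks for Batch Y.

Sorted (descending): 590, 554, 553, 441, 401, 350, 322, 240, 240, 220
The 2 values of 240 occupy positions 8–9 → each gets rank 9.
Batch Y values → pooled ranks: 590→1, 220→10, 554→2, 441→4, 322→7
Rank sum = 1 + 10 + 2 + 4 + 7 = 24

24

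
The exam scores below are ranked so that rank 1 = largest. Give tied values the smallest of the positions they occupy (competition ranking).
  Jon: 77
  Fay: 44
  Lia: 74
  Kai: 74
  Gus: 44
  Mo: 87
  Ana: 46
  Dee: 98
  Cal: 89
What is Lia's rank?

Sorted (descending): 98, 89, 87, 77, 74, 74, 46, 44, 44
The 2 values of 74 occupy positions 5–6 → each gets rank 5.
The 2 values of 44 occupy positions 8–9 → each gets rank 8.
Lia has value 74 → rank 5.

5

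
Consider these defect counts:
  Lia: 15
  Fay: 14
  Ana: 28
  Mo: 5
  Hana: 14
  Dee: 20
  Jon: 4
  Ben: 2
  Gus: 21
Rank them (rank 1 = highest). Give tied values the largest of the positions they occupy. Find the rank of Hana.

6

Sorted (descending): 28, 21, 20, 15, 14, 14, 5, 4, 2
The 2 values of 14 occupy positions 5–6 → each gets rank 6.
Hana has value 14 → rank 6.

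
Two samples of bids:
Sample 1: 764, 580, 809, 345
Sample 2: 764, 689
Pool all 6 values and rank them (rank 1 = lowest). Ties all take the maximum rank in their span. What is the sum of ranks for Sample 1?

Sorted (ascending): 345, 580, 689, 764, 764, 809
The 2 values of 764 occupy positions 4–5 → each gets rank 5.
Sample 1 values → pooled ranks: 764→5, 580→2, 809→6, 345→1
Rank sum = 5 + 2 + 6 + 1 = 14

14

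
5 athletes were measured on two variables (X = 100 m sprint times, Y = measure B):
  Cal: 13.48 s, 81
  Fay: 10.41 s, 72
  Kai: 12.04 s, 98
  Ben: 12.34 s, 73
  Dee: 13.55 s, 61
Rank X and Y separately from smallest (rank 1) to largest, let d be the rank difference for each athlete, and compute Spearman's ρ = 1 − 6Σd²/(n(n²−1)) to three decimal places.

-0.300

Ranks of variable 1: 4, 1, 2, 3, 5
Ranks of variable 2: 4, 2, 5, 3, 1
d = r₁ − r₂: 0, -1, -3, 0, 4
d²: 0, 1, 9, 0, 16; Σd² = 26
ρ = 1 − 6·26/(5·24) = 1 − 156/120 = -0.300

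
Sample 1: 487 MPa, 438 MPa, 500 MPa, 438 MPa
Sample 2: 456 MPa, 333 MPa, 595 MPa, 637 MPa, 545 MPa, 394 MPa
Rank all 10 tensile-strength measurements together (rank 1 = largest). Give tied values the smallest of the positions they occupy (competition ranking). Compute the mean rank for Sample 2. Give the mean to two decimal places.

5.17

Sorted (descending): 637, 595, 545, 500, 487, 456, 438, 438, 394, 333
The 2 values of 438 occupy positions 7–8 → each gets rank 7.
Sample 2 values → pooled ranks: 456→6, 333→10, 595→2, 637→1, 545→3, 394→9
Mean rank = (6 + 10 + 2 + 1 + 3 + 9) / 6 = 5.17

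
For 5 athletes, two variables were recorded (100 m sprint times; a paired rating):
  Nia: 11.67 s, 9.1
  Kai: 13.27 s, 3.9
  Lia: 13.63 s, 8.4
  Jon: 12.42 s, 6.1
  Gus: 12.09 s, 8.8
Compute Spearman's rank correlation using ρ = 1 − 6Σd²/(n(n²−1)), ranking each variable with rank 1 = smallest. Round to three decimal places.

Ranks of variable 1: 1, 4, 5, 3, 2
Ranks of variable 2: 5, 1, 3, 2, 4
d = r₁ − r₂: -4, 3, 2, 1, -2
d²: 16, 9, 4, 1, 4; Σd² = 34
ρ = 1 − 6·34/(5·24) = 1 − 204/120 = -0.700

-0.700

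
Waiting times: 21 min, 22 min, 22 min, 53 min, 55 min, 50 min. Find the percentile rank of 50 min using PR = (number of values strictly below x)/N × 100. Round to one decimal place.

N = 6.
Strictly below 50: 3. Equal to 50: 1.
PR = 3/6 × 100 = 50.0

50.0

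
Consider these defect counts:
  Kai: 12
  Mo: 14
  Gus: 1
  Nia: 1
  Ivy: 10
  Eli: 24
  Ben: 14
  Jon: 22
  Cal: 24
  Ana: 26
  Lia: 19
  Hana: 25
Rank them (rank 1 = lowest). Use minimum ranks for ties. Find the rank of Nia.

1

Sorted (ascending): 1, 1, 10, 12, 14, 14, 19, 22, 24, 24, 25, 26
The 2 values of 1 occupy positions 1–2 → each gets rank 1.
The 2 values of 14 occupy positions 5–6 → each gets rank 5.
The 2 values of 24 occupy positions 9–10 → each gets rank 9.
Nia has value 1 → rank 1.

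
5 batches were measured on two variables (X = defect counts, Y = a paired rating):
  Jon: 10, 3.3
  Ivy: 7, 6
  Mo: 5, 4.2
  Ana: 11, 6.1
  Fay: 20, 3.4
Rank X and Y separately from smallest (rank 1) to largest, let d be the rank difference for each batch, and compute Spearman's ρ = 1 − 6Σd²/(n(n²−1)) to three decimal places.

-0.100

Ranks of variable 1: 3, 2, 1, 4, 5
Ranks of variable 2: 1, 4, 3, 5, 2
d = r₁ − r₂: 2, -2, -2, -1, 3
d²: 4, 4, 4, 1, 9; Σd² = 22
ρ = 1 − 6·22/(5·24) = 1 − 132/120 = -0.100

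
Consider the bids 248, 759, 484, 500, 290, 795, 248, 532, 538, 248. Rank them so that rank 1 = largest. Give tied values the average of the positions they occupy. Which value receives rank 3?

538

Sorted (descending): 795, 759, 538, 532, 500, 484, 290, 248, 248, 248
The 3 values of 248 occupy positions 8–10 → average rank 9.
Rank 3 → value 538.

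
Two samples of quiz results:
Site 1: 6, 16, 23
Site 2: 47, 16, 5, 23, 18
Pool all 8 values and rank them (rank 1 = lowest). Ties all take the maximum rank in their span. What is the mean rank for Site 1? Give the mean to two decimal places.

4.33

Sorted (ascending): 5, 6, 16, 16, 18, 23, 23, 47
The 2 values of 16 occupy positions 3–4 → each gets rank 4.
The 2 values of 23 occupy positions 6–7 → each gets rank 7.
Site 1 values → pooled ranks: 6→2, 16→4, 23→7
Mean rank = (2 + 4 + 7) / 3 = 4.33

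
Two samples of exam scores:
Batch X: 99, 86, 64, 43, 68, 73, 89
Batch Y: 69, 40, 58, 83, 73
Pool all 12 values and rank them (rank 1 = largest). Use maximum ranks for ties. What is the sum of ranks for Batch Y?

Sorted (descending): 99, 89, 86, 83, 73, 73, 69, 68, 64, 58, 43, 40
The 2 values of 73 occupy positions 5–6 → each gets rank 6.
Batch Y values → pooled ranks: 69→7, 40→12, 58→10, 83→4, 73→6
Rank sum = 7 + 12 + 10 + 4 + 6 = 39

39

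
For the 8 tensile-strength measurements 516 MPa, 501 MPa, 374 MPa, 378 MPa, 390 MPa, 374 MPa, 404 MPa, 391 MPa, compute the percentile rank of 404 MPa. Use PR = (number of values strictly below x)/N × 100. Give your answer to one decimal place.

62.5

N = 8.
Strictly below 404: 5. Equal to 404: 1.
PR = 5/8 × 100 = 62.5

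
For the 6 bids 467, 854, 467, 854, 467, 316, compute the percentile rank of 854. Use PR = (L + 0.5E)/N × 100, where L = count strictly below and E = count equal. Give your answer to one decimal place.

N = 6.
Strictly below 854: 4. Equal to 854: 2.
PR = (4 + 0.5·2)/6 × 100 = 83.3

83.3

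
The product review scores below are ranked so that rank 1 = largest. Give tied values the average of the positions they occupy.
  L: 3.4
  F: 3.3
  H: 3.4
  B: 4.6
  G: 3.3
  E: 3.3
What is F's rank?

5

Sorted (descending): 4.6, 3.4, 3.4, 3.3, 3.3, 3.3
The 2 values of 3.4 occupy positions 2–3 → average rank (2+3)/2 = 2.5.
The 3 values of 3.3 occupy positions 4–6 → average rank 5.
F has value 3.3 → rank 5.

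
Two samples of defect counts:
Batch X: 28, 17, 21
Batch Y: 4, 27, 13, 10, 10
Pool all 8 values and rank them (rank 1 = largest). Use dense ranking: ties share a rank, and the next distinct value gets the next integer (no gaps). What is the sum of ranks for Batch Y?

Sorted (descending): 28, 27, 21, 17, 13, 10, 10, 4
The 2 values of 10 share dense rank 6.
Remaining distinct values take the next consecutive integers.
Batch Y values → pooled ranks: 4→7, 27→2, 13→5, 10→6, 10→6
Rank sum = 7 + 2 + 5 + 6 + 6 = 26

26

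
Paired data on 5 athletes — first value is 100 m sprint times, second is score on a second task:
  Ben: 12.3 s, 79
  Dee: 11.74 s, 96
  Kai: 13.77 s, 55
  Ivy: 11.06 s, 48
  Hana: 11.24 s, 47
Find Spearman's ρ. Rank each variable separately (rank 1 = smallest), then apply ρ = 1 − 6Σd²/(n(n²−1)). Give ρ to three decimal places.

Ranks of variable 1: 4, 3, 5, 1, 2
Ranks of variable 2: 4, 5, 3, 2, 1
d = r₁ − r₂: 0, -2, 2, -1, 1
d²: 0, 4, 4, 1, 1; Σd² = 10
ρ = 1 − 6·10/(5·24) = 1 − 60/120 = 0.500

0.500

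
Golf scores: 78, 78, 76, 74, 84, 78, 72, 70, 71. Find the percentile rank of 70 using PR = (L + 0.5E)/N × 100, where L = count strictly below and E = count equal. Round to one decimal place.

N = 9.
Strictly below 70: 0. Equal to 70: 1.
PR = (0 + 0.5·1)/9 × 100 = 5.6

5.6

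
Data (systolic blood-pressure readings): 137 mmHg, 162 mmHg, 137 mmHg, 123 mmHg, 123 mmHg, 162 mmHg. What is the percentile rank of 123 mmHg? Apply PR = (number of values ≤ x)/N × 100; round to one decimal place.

33.3

N = 6.
Strictly below 123: 0. Equal to 123: 2.
PR = 2/6 × 100 = 33.3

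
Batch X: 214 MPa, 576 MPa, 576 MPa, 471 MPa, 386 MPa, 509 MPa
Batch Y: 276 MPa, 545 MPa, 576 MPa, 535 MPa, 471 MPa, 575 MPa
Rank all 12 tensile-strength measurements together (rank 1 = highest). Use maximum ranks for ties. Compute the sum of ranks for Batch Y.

38

Sorted (descending): 576, 576, 576, 575, 545, 535, 509, 471, 471, 386, 276, 214
The 3 values of 576 occupy positions 1–3 → each gets rank 3.
The 2 values of 471 occupy positions 8–9 → each gets rank 9.
Batch Y values → pooled ranks: 276→11, 545→5, 576→3, 535→6, 471→9, 575→4
Rank sum = 11 + 5 + 3 + 6 + 9 + 4 = 38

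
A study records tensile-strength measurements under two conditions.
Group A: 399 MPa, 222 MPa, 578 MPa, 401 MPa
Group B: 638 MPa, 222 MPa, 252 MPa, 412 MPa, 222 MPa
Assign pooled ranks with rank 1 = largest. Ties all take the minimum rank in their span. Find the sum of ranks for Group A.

18

Sorted (descending): 638, 578, 412, 401, 399, 252, 222, 222, 222
The 3 values of 222 occupy positions 7–9 → each gets rank 7.
Group A values → pooled ranks: 399→5, 222→7, 578→2, 401→4
Rank sum = 5 + 7 + 2 + 4 = 18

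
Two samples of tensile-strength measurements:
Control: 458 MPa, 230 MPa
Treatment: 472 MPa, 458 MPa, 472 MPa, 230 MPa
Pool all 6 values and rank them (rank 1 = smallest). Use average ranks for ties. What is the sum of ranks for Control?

5

Sorted (ascending): 230, 230, 458, 458, 472, 472
The 2 values of 230 occupy positions 1–2 → average rank (1+2)/2 = 1.5.
The 2 values of 458 occupy positions 3–4 → average rank (3+4)/2 = 3.5.
The 2 values of 472 occupy positions 5–6 → average rank (5+6)/2 = 5.5.
Control values → pooled ranks: 458→3.5, 230→1.5
Rank sum = 3.5 + 1.5 = 5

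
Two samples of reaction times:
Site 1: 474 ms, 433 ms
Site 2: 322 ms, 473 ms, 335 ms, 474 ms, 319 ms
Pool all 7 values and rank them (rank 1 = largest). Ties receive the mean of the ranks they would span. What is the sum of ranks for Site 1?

Sorted (descending): 474, 474, 473, 433, 335, 322, 319
The 2 values of 474 occupy positions 1–2 → average rank (1+2)/2 = 1.5.
Site 1 values → pooled ranks: 474→1.5, 433→4
Rank sum = 1.5 + 4 = 5.5

5.5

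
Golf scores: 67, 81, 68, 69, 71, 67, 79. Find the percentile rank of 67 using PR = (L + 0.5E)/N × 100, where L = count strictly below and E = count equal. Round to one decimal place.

N = 7.
Strictly below 67: 0. Equal to 67: 2.
PR = (0 + 0.5·2)/7 × 100 = 14.3

14.3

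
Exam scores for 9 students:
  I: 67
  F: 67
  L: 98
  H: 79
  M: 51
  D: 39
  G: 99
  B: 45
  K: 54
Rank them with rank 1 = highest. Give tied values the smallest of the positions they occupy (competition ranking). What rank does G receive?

1

Sorted (descending): 99, 98, 79, 67, 67, 54, 51, 45, 39
The 2 values of 67 occupy positions 4–5 → each gets rank 4.
G has value 99 → rank 1.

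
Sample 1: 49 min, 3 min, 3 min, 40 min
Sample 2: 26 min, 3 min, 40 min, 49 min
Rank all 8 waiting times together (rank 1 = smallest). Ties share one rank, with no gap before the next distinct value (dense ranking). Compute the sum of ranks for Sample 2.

10

Sorted (ascending): 3, 3, 3, 26, 40, 40, 49, 49
The 3 values of 3 share dense rank 1.
The 2 values of 40 share dense rank 3.
The 2 values of 49 share dense rank 4.
Remaining distinct values take the next consecutive integers.
Sample 2 values → pooled ranks: 26→2, 3→1, 40→3, 49→4
Rank sum = 2 + 1 + 3 + 4 = 10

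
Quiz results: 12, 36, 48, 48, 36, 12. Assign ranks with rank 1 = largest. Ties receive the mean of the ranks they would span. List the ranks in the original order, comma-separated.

5.5, 3.5, 1.5, 1.5, 3.5, 5.5

Sorted (descending): 48, 48, 36, 36, 12, 12
The 2 values of 48 occupy positions 1–2 → average rank (1+2)/2 = 1.5.
The 2 values of 36 occupy positions 3–4 → average rank (3+4)/2 = 3.5.
The 2 values of 12 occupy positions 5–6 → average rank (5+6)/2 = 5.5.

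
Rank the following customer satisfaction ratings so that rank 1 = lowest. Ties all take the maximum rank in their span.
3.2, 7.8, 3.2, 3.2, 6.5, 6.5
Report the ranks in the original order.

3, 6, 3, 3, 5, 5

Sorted (ascending): 3.2, 3.2, 3.2, 6.5, 6.5, 7.8
The 3 values of 3.2 occupy positions 1–3 → each gets rank 3.
The 2 values of 6.5 occupy positions 4–5 → each gets rank 5.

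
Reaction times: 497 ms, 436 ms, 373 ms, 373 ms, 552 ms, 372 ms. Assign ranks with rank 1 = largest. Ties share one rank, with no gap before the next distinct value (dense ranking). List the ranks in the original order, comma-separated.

Sorted (descending): 552, 497, 436, 373, 373, 372
The 2 values of 373 share dense rank 4.
Remaining distinct values take the next consecutive integers.

2, 3, 4, 4, 1, 5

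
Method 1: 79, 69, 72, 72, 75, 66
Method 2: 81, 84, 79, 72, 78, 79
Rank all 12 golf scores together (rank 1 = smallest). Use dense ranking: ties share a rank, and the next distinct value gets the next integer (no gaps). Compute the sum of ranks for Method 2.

Sorted (ascending): 66, 69, 72, 72, 72, 75, 78, 79, 79, 79, 81, 84
The 3 values of 72 share dense rank 3.
The 3 values of 79 share dense rank 6.
Remaining distinct values take the next consecutive integers.
Method 2 values → pooled ranks: 81→7, 84→8, 79→6, 72→3, 78→5, 79→6
Rank sum = 7 + 8 + 6 + 3 + 5 + 6 = 35

35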